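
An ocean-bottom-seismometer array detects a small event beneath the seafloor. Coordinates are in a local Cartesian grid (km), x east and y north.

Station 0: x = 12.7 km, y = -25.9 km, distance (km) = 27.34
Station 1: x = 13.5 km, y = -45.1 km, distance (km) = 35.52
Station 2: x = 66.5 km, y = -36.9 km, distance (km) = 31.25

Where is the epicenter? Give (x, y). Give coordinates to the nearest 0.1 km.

(39.6, -21.0)

Circle about each station: (x − 12.7)² + (y + 25.9)² = 27.34²; (x − 13.5)² + (y + 45.1)² = 35.52²; (x − 66.5)² + (y + 36.9)² = 31.25².
Subtracting the Station 0 equation from the Station 1 and Station 2 equations removes the quadratic terms:
1.6 x − 38.4 y = 869.97
107.6 x − 22.0 y = 4722.67
Solving the 2×2 system: x ≈ 39.6, y ≈ -21.0 km.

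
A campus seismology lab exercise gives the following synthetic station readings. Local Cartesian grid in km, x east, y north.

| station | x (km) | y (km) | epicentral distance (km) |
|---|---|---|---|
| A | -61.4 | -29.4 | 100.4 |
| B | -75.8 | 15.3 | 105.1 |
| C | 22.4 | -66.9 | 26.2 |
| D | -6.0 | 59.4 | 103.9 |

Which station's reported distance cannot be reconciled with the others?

A

Solve using three stations at a time. Using B, C, D (subtract circle equations pairwise → linear system) gives (x, y) ≈ (11.7, -43.0).
Distances from that point to each station vs reported:
  A: calculated 74.3 vs reported 100.4 → residual 26.1 km
  B: calculated 105.1 vs reported 105.1 → residual 0.0 km
  C: calculated 26.2 vs reported 26.2 → residual 0.0 km
  D: calculated 103.9 vs reported 103.9 → residual 0.0 km
B, C, D are mutually consistent (residuals ≈ 0); A is off by 26.1 km.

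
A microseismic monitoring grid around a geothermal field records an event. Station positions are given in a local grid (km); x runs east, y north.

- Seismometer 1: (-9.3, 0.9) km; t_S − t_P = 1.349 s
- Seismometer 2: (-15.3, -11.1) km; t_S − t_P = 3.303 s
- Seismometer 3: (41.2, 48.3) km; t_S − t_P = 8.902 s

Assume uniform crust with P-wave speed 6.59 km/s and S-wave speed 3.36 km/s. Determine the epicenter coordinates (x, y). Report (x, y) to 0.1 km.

Distance from S−P lag: d = Δt · v_P v_S / (v_P − v_S) = Δt · (6.59·3.36)/(6.59−3.36) ≈ 6.8552·Δt.
So d_Seismometer 1 = 9.25, d_Seismometer 2 = 22.64, d_Seismometer 3 = 61.03 km.
Circle about each station: (x + 9.3)² + (y − 0.9)² = 9.25²; (x + 15.3)² + (y + 11.1)² = 22.64²; (x − 41.2)² + (y − 48.3)² = 61.03².
Subtracting pairs of circle equations eliminates x²+y² and gives linear equations (the radical axes):
-12.0 x − 24.0 y = -157.01
101.0 x + 94.8 y = 303.93
Solving the 2×2 system: x ≈ -5.9, y ≈ 9.5 km.

-5.9 km east, 9.5 km north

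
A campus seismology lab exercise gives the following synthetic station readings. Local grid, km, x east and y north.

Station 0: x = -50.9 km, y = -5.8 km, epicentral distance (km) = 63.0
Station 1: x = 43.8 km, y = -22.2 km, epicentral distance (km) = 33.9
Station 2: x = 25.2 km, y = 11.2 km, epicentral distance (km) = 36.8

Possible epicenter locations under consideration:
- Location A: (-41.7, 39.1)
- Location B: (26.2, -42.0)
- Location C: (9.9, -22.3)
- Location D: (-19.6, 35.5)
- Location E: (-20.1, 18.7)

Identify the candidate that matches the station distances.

For each candidate, compare |candidate − station| to the reported distance:
Location A: residuals Station 0 17.2, Station 1 71.3, Station 2 35.7 → max 71.3 km
Location B: residuals Station 0 22.2, Station 1 7.4, Station 2 16.4 → max 22.2 km
Location C: residuals Station 0 0.0, Station 1 0.0, Station 2 0.0 → max 0.0 km
Location D: residuals Station 0 11.2, Station 1 51.8, Station 2 14.2 → max 51.8 km
Location E: residuals Station 0 23.6, Station 1 42.0, Station 2 9.1 → max 42.0 km
Only Location C has all residuals ≈ 0.

Location C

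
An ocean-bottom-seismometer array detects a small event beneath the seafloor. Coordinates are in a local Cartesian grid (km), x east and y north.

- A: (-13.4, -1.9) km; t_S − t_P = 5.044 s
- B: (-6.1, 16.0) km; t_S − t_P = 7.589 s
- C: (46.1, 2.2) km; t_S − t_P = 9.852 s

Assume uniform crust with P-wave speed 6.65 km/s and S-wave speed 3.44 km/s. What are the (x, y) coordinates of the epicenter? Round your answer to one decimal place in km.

-11.6 km east, -37.8 km north

Distance from S−P lag: d = Δt · v_P v_S / (v_P − v_S) = Δt · (6.65·3.44)/(6.65−3.44) ≈ 7.1265·Δt.
So d_A = 35.95, d_B = 54.08, d_C = 70.21 km.
Circle about each station: (x + 13.4)² + (y + 1.9)² = 35.95²; (x + 6.1)² + (y − 16.0)² = 54.08²; (x − 46.1)² + (y − 2.2)² = 70.21².
Subtracting the A equation from the B and C equations removes the quadratic terms:
14.6 x + 35.8 y = -1522.20
119.0 x + 8.2 y = -1690.16
Solving the 2×2 system: x ≈ -11.6, y ≈ -37.8 km.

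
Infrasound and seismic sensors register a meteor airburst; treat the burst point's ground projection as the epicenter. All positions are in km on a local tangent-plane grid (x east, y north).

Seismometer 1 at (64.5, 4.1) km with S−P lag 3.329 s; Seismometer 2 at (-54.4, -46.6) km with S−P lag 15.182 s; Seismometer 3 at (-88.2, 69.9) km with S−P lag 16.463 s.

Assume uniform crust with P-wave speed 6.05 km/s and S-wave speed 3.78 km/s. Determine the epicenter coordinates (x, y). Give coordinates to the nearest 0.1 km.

Distance from S−P lag: d = Δt · v_P v_S / (v_P − v_S) = Δt · (6.05·3.78)/(6.05−3.78) ≈ 10.0744·Δt.
So d_Seismometer 1 = 33.54, d_Seismometer 2 = 152.95, d_Seismometer 3 = 165.86 km.
Circle about each station: (x − 64.5)² + (y − 4.1)² = 33.54²; (x + 54.4)² + (y + 46.6)² = 152.95²; (x + 88.2)² + (y − 69.9)² = 165.86².
Subtracting pairs of circle equations eliminates x²+y² and gives linear equations (the radical axes):
-237.8 x − 101.4 y = -21314.91
-305.4 x + 131.6 y = -17896.42
Solving the 2×2 system: x ≈ 74.2, y ≈ 36.2 km.

(74.2, 36.2)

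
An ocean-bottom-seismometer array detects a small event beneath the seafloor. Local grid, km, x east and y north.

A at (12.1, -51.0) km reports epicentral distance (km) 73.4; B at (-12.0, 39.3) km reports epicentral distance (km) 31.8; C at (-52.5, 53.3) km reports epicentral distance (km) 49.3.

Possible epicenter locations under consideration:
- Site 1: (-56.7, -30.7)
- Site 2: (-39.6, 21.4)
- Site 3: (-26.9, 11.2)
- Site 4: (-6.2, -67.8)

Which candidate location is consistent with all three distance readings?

For each candidate, compare |candidate − station| to the reported distance:
Site 1: residuals A 1.7, B 51.3, C 34.8 → max 51.3 km
Site 2: residuals A 15.6, B 1.1, C 14.9 → max 15.6 km
Site 3: residuals A 0.0, B 0.0, C 0.0 → max 0.0 km
Site 4: residuals A 48.6, B 75.5, C 80.3 → max 80.3 km
Only Site 3 has all residuals ≈ 0.

Site 3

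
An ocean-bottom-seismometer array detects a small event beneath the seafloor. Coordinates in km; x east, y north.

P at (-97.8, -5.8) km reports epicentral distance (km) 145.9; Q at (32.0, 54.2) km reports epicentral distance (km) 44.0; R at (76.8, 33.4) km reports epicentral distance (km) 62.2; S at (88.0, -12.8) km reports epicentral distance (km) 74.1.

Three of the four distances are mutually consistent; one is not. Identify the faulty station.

P

Solve using three stations at a time. Using Q, R, S (subtract circle equations pairwise → linear system) gives (x, y) ≈ (18.2, 12.3).
Distances from that point to each station vs reported:
  P: calculated 117.4 vs reported 145.9 → residual 28.5 km
  Q: calculated 44.1 vs reported 44.0 → residual 0.1 km
  R: calculated 62.3 vs reported 62.2 → residual 0.1 km
  S: calculated 74.2 vs reported 74.1 → residual 0.1 km
Q, R, S are mutually consistent (residuals ≈ 0); P is off by 28.5 km.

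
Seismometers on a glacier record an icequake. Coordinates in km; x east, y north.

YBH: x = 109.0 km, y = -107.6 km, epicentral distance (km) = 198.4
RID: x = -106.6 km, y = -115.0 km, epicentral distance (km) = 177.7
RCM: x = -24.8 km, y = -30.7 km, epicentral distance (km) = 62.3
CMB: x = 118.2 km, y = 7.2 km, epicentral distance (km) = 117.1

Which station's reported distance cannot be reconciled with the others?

Solve using three stations at a time. Using RID, RCM, CMB (subtract circle equations pairwise → linear system) gives (x, y) ≈ (2.5, 25.2).
Distances from that point to each station vs reported:
  YBH: calculated 170.2 vs reported 198.4 → residual 28.2 km
  RID: calculated 177.7 vs reported 177.7 → residual 0.0 km
  RCM: calculated 62.2 vs reported 62.3 → residual 0.1 km
  CMB: calculated 117.1 vs reported 117.1 → residual 0.0 km
RID, RCM, CMB are mutually consistent (residuals ≈ 0); YBH is off by 28.2 km.

YBH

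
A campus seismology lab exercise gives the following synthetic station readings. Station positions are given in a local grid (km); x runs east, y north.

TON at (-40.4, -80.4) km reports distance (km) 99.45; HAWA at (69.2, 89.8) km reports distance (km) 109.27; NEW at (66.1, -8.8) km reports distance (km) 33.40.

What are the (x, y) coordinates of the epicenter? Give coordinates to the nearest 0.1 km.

Circle about each station: (x + 40.4)² + (y + 80.4)² = 99.45²; (x − 69.2)² + (y − 89.8)² = 109.27²; (x − 66.1)² + (y + 8.8)² = 33.40².
Subtracting pairs of circle equations eliminates x²+y² and gives linear equations (the radical axes):
219.2 x + 340.4 y = 2706.73
213.0 x + 143.2 y = 5125.07
Solving the 2×2 system: x ≈ 33.0, y ≈ -13.3 km.

(33.0, -13.3)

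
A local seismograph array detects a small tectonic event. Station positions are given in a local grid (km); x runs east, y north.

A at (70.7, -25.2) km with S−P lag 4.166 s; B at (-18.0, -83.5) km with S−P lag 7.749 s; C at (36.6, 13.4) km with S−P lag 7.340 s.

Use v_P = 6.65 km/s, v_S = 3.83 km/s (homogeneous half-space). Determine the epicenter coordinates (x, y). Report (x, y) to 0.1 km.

Distance from S−P lag: d = Δt · v_P v_S / (v_P − v_S) = Δt · (6.65·3.83)/(6.65−3.83) ≈ 9.0317·Δt.
So d_A = 37.63, d_B = 69.99, d_C = 66.29 km.
Circle about each station: (x − 70.7)² + (y + 25.2)² = 37.63²; (x + 18.0)² + (y + 83.5)² = 69.99²; (x − 36.6)² + (y − 13.4)² = 66.29².
Subtracting pairs of circle equations eliminates x²+y² and gives linear equations (the radical axes):
-177.4 x − 116.6 y = -1819.86
-68.2 x + 77.2 y = -7092.76
Solving the 2×2 system: x ≈ 44.7, y ≈ -52.4 km.
Check against A (with the unrounded x, y): √((x − 70.7)²+(y + 25.2)²) = 37.63 ≈ 37.63 km. ✓

(44.7, -52.4)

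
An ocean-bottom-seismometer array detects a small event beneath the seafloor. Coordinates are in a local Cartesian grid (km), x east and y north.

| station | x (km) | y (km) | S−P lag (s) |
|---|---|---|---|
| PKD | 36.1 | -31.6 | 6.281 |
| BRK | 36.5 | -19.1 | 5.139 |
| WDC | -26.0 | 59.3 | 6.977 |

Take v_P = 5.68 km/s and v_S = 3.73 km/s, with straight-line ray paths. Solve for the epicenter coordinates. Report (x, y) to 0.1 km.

Distance from S−P lag: d = Δt · v_P v_S / (v_P − v_S) = Δt · (5.68·3.73)/(5.68−3.73) ≈ 10.8648·Δt.
So d_PKD = 68.24, d_BRK = 55.83, d_WDC = 75.80 km.
Circle about each station: (x − 36.1)² + (y + 31.6)² = 68.24²; (x − 36.5)² + (y + 19.1)² = 55.83²; (x + 26.0)² + (y − 59.3)² = 75.80².
Subtracting the PKD equation from the BRK and WDC equations removes the quadratic terms:
0.8 x + 25.0 y = 935.00
-124.2 x + 181.8 y = 801.78
Solving the 2×2 system: x ≈ 46.1, y ≈ 35.9 km.
Check against PKD (with the unrounded x, y): √((x − 36.1)²+(y + 31.6)²) = 68.26 ≈ 68.24 km. ✓

(46.1, 35.9)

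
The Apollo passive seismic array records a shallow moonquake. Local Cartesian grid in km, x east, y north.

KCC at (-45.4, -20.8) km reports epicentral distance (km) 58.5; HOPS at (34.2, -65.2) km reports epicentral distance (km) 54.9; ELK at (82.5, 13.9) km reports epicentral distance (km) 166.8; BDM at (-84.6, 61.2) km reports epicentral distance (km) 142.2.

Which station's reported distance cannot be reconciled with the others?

Solve using three stations at a time. Using KCC, ELK, BDM (subtract circle equations pairwise → linear system) gives (x, y) ≈ (-56.6, -78.2).
Distances from that point to each station vs reported:
  KCC: calculated 58.5 vs reported 58.5 → residual 0.0 km
  HOPS: calculated 91.7 vs reported 54.9 → residual 36.8 km
  ELK: calculated 166.8 vs reported 166.8 → residual 0.0 km
  BDM: calculated 142.2 vs reported 142.2 → residual 0.0 km
KCC, ELK, BDM are mutually consistent (residuals ≈ 0); HOPS is off by 36.8 km.

HOPS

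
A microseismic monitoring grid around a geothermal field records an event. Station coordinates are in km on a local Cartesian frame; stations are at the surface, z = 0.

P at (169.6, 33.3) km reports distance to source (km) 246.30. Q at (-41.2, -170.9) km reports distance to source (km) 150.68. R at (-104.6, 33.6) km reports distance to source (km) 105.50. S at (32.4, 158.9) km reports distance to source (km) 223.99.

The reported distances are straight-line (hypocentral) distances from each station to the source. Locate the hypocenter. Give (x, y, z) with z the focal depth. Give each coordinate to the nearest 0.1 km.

Each station gives a sphere (x−x_i)² + (y−y_i)² + z² = d_i² (stations at z=0).
Subtracting the P sphere from Q and R: z² cancels, leaving linear equations in x and y:
-421.6 x − 408.4 y = 38990.43
-548.4 x + 0.6 y = 31730.51
Solving: x ≈ -57.899, y ≈ -35.701 km (keep extra digits for the depth step; rounded: -57.9, -35.7).
Then from the P sphere: z² = 246.30² − (x − 169.6)² − (y − 33.3)² with x = -57.899, y = -35.701, so z ≈ 64.395 ≈ 64.4 km.

x ≈ -57.9 km, y ≈ -35.7 km, depth ≈ 64.4 km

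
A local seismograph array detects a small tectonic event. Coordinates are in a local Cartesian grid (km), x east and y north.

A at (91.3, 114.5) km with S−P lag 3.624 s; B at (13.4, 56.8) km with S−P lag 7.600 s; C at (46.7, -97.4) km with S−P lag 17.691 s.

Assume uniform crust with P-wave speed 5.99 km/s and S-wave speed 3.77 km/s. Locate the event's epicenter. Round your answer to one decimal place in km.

Distance from S−P lag: d = Δt · v_P v_S / (v_P − v_S) = Δt · (5.99·3.77)/(5.99−3.77) ≈ 10.1722·Δt.
So d_A = 36.86, d_B = 77.31, d_C = 179.96 km.
Circle about each station: (x − 91.3)² + (y − 114.5)² = 36.86²; (x − 13.4)² + (y − 56.8)² = 77.31²; (x − 46.7)² + (y + 97.4)² = 179.96².
Subtracting the A equation from the B and C equations removes the quadratic terms:
-155.8 x − 115.4 y = -22658.32
-89.2 x − 423.8 y = -40805.23
Solving the 2×2 system: x ≈ 87.8, y ≈ 77.8 km.
Check against A (with the unrounded x, y): √((x − 91.3)²+(y − 114.5)²) = 36.86 ≈ 36.86 km. ✓

x ≈ 87.8 km, y ≈ 77.8 km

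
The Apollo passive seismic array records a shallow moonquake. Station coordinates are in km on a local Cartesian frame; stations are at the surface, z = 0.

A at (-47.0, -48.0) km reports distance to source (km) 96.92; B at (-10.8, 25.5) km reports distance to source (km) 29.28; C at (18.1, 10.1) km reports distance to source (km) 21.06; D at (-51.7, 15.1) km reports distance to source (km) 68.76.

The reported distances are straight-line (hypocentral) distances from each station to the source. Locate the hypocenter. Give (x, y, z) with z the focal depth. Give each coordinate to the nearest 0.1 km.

x ≈ 14.8 km, y ≈ 25.3 km, depth ≈ 14.2 km

Each station gives a sphere (x−x_i)² + (y−y_i)² + z² = d_i² (stations at z=0).
Subtracting the A sphere from B and C: z² cancels, leaving linear equations in x and y:
72.4 x + 147.0 y = 4790.06
130.2 x + 116.2 y = 4866.58
Solving: x ≈ 14.803, y ≈ 25.295 km (keep extra digits for the depth step; rounded: 14.8, 25.3).
Then from the A sphere: z² = 96.92² − (x + 47.0)² − (y + 48.0)² with x = 14.803, y = 25.295, so z ≈ 14.203 ≈ 14.2 km.
Check against D (with the unrounded solution): distance 68.76 ≈ 68.76 km. ✓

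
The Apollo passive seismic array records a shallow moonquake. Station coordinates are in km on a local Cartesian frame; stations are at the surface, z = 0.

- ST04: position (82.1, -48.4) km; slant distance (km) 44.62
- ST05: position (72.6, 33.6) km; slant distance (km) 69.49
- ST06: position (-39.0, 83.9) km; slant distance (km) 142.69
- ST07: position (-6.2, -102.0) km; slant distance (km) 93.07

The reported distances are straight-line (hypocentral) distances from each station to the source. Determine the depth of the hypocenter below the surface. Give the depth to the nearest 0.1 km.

depth ≈ 19.1 km

Each station gives a sphere (x−x_i)² + (y−y_i)² + z² = d_i² (stations at z=0).
Subtracting the ST04 sphere from ST05 and ST06: z² cancels, leaving linear equations in x and y:
-19.0 x + 164.0 y = -5521.17
-242.2 x + 264.6 y = -18892.25
Solving: x ≈ 47.197, y ≈ -28.198 km (keep extra digits for the depth step; rounded: 47.2, -28.2).
Then from the ST04 sphere: z² = 44.62² − (x − 82.1)² − (y + 48.4)² with x = 47.197, y = -28.198, so z ≈ 19.095 ≈ 19.1 km.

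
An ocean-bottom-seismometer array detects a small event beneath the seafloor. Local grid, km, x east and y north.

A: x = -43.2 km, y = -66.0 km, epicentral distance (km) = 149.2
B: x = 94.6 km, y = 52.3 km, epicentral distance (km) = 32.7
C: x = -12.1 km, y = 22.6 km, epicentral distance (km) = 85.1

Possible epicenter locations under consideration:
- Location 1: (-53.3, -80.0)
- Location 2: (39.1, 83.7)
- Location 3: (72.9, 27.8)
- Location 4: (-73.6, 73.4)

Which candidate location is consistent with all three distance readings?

Location 3

For each candidate, compare |candidate − station| to the reported distance:
Location 1: residuals A 131.9, B 165.7, C 25.5 → max 165.7 km
Location 2: residuals A 21.6, B 31.1, C 5.4 → max 31.1 km
Location 3: residuals A 0.1, B 0.0, C 0.1 → max 0.1 km
Location 4: residuals A 6.5, B 136.8, C 5.3 → max 136.8 km
Only Location 3 has all residuals ≈ 0.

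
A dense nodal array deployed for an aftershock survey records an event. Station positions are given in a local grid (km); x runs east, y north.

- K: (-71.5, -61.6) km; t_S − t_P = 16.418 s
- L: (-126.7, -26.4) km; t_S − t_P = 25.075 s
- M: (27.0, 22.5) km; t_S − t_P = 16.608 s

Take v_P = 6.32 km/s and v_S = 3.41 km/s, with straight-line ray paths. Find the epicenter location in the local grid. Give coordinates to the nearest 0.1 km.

44.1 km east, -99.3 km north

Distance from S−P lag: d = Δt · v_P v_S / (v_P − v_S) = Δt · (6.32·3.41)/(6.32−3.41) ≈ 7.4059·Δt.
So d_K = 121.59, d_L = 185.70, d_M = 123.00 km.
Circle about each station: (x + 71.5)² + (y + 61.6)² = 121.59²; (x + 126.7)² + (y + 26.4)² = 185.70²; (x − 27.0)² + (y − 22.5)² = 123.00².
Subtracting the K equation from the L and M equations removes the quadratic terms:
-110.4 x + 70.4 y = -11857.32
197.0 x + 168.2 y = -8016.43
Solving the 2×2 system: x ≈ 44.1, y ≈ -99.3 km.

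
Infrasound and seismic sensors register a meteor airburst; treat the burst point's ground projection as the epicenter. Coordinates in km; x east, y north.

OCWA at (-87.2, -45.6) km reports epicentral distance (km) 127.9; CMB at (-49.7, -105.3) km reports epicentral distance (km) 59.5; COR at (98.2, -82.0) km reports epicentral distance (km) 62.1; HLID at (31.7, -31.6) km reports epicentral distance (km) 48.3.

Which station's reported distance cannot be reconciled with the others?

Solve using three stations at a time. Using OCWA, COR, HLID (subtract circle equations pairwise → linear system) gives (x, y) ≈ (36.1, -79.8).
Distances from that point to each station vs reported:
  OCWA: calculated 127.9 vs reported 127.9 → residual 0.0 km
  CMB: calculated 89.5 vs reported 59.5 → residual 30.0 km
  COR: calculated 62.2 vs reported 62.1 → residual 0.1 km
  HLID: calculated 48.4 vs reported 48.3 → residual 0.1 km
OCWA, COR, HLID are mutually consistent (residuals ≈ 0); CMB is off by 30.0 km.

CMB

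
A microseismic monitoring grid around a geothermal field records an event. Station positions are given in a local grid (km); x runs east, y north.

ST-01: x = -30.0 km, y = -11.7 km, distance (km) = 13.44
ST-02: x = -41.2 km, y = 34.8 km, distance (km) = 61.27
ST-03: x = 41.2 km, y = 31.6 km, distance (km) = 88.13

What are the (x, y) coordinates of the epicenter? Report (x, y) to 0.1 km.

(-26.6, -24.7)

Circle about each station: (x + 30.0)² + (y + 11.7)² = 13.44²; (x + 41.2)² + (y − 34.8)² = 61.27²; (x − 41.2)² + (y − 31.6)² = 88.13².
Subtracting the ST-01 equation from the ST-02 and ST-03 equations removes the quadratic terms:
-22.4 x + 93.0 y = -1701.79
142.4 x + 86.6 y = -5927.15
Solving the 2×2 system: x ≈ -26.6, y ≈ -24.7 km.
Check against ST-01 (with the unrounded x, y): √((x + 30.0)²+(y + 11.7)²) = 13.44 ≈ 13.44 km. ✓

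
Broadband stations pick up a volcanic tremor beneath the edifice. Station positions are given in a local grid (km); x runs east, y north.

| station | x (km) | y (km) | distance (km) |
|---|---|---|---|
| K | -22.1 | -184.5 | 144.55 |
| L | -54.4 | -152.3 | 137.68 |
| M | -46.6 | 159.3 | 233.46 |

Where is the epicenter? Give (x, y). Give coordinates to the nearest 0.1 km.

43.9 km east, -55.9 km north

Circle about each station: (x + 22.1)² + (y + 184.5)² = 144.55²; (x + 54.4)² + (y + 152.3)² = 137.68²; (x + 46.6)² + (y − 159.3)² = 233.46².
Subtracting pairs of circle equations eliminates x²+y² and gives linear equations (the radical axes):
-64.6 x + 64.4 y = -6435.09
-49.0 x + 687.6 y = -40589.48
Solving the 2×2 system: x ≈ 43.9, y ≈ -55.9 km.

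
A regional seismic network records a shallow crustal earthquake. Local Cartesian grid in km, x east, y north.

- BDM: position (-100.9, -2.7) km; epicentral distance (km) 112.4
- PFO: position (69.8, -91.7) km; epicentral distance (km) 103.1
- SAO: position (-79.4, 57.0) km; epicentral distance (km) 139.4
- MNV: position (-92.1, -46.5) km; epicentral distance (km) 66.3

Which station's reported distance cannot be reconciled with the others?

BDM

Solve using three stations at a time. Using PFO, SAO, MNV (subtract circle equations pairwise → linear system) gives (x, y) ≈ (-31.8, -74.0).
Distances from that point to each station vs reported:
  BDM: calculated 99.3 vs reported 112.4 → residual 13.1 km
  PFO: calculated 103.1 vs reported 103.1 → residual 0.0 km
  SAO: calculated 139.4 vs reported 139.4 → residual 0.0 km
  MNV: calculated 66.3 vs reported 66.3 → residual 0.0 km
PFO, SAO, MNV are mutually consistent (residuals ≈ 0); BDM is off by 13.1 km.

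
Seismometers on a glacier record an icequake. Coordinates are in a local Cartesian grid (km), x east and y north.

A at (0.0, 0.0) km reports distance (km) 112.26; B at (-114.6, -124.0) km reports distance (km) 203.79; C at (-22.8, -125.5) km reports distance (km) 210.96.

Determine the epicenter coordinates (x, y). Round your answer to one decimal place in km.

-81.6 km east, 77.1 km north

Circle about each station: x² + y² = 112.26²; (x + 114.6)² + (y + 124.0)² = 203.79²; (x + 22.8)² + (y + 125.5)² = 210.96².
Subtracting the A equation from the B and C equations removes the quadratic terms:
-229.2 x − 248.0 y = -418.90
-45.6 x − 251.0 y = -15631.72
Solving the 2×2 system: x ≈ -81.6, y ≈ 77.1 km.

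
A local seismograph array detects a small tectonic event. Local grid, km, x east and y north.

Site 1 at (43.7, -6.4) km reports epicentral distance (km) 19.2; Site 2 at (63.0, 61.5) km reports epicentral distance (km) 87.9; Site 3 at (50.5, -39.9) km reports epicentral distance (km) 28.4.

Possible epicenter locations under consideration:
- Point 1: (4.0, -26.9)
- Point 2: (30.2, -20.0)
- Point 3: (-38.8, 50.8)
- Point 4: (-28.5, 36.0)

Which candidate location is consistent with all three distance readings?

For each candidate, compare |candidate − station| to the reported distance:
Point 1: residuals Site 1 25.5, Site 2 18.4, Site 3 19.9 → max 25.5 km
Point 2: residuals Site 1 0.0, Site 2 0.0, Site 3 0.0 → max 0.0 km
Point 3: residuals Site 1 81.2, Site 2 14.5, Site 3 98.9 → max 98.9 km
Point 4: residuals Site 1 64.5, Site 2 7.1, Site 3 81.2 → max 81.2 km
Only Point 2 has all residuals ≈ 0.

Point 2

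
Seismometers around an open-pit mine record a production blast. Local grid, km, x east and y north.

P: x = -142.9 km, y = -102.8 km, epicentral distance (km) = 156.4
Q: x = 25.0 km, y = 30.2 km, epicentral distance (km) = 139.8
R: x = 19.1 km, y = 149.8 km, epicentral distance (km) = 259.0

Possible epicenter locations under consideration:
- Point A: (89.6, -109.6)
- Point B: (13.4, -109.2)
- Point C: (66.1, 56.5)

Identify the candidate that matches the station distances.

For each candidate, compare |candidate − station| to the reported distance:
Point A: residuals P 76.2, Q 14.2, R 9.8 → max 76.2 km
Point B: residuals P 0.0, Q 0.1, R 0.1 → max 0.1 km
Point C: residuals P 106.4, Q 91.0, R 154.5 → max 154.5 km
Only Point B has all residuals ≈ 0.

Point B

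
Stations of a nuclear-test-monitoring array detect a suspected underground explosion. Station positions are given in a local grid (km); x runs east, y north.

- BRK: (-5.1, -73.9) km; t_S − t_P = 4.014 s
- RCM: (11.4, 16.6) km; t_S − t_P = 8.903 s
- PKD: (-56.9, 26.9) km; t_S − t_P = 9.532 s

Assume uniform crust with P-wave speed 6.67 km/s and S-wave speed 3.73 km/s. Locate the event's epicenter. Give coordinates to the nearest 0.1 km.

(-27.2, -48.1)

Distance from S−P lag: d = Δt · v_P v_S / (v_P − v_S) = Δt · (6.67·3.73)/(6.67−3.73) ≈ 8.4623·Δt.
So d_BRK = 33.97, d_RCM = 75.34, d_PKD = 80.66 km.
Circle about each station: (x + 5.1)² + (y + 73.9)² = 33.97²; (x − 11.4)² + (y − 16.6)² = 75.34²; (x + 56.9)² + (y − 26.9)² = 80.66².
Subtracting pairs of circle equations eliminates x²+y² and gives linear equations (the radical axes):
33.0 x + 181.0 y = -9603.85
-103.6 x + 201.6 y = -6878.07
Solving the 2×2 system: x ≈ -27.2, y ≈ -48.1 km.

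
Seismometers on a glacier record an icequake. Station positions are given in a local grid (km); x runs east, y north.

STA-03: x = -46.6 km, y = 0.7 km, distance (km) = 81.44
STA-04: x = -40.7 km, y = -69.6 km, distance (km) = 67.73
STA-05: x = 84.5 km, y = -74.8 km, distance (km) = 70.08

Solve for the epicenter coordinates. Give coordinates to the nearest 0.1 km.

Circle about each station: (x + 46.6)² + (y − 0.7)² = 81.44²; (x + 40.7)² + (y + 69.6)² = 67.73²; (x − 84.5)² + (y + 74.8)² = 70.08².
Subtracting pairs of circle equations eliminates x²+y² and gives linear equations (the radical axes):
11.8 x − 140.6 y = 6373.72
262.2 x − 151.0 y = 12284.51
Solving the 2×2 system: x ≈ 21.8, y ≈ -43.5 km.

x ≈ 21.8 km, y ≈ -43.5 km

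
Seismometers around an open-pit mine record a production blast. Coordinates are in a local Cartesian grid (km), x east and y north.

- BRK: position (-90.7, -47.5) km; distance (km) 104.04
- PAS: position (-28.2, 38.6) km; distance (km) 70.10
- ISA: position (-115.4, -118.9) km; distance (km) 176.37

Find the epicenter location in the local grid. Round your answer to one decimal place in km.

Circle about each station: (x + 90.7)² + (y + 47.5)² = 104.04²; (x + 28.2)² + (y − 38.6)² = 70.10²; (x + 115.4)² + (y + 118.9)² = 176.37².
Subtracting pairs of circle equations eliminates x²+y² and gives linear equations (the radical axes):
125.0 x + 172.2 y = -2287.23
-49.4 x − 142.8 y = -3310.43
Solving the 2×2 system: x ≈ -96.0, y ≈ 56.4 km.

(-96.0, 56.4)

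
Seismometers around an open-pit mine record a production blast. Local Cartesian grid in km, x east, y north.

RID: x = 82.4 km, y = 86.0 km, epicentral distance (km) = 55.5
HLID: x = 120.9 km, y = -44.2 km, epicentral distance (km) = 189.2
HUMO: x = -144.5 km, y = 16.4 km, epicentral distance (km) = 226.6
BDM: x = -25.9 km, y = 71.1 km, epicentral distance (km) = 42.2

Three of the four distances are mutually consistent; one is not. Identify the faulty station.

Solve using three stations at a time. Using RID, HLID, HUMO (subtract circle equations pairwise → linear system) gives (x, y) ≈ (50.7, 131.5).
Distances from that point to each station vs reported:
  RID: calculated 55.4 vs reported 55.5 → residual 0.1 km
  HLID: calculated 189.2 vs reported 189.2 → residual 0.0 km
  HUMO: calculated 226.6 vs reported 226.6 → residual 0.0 km
  BDM: calculated 97.5 vs reported 42.2 → residual 55.3 km
RID, HLID, HUMO are mutually consistent (residuals ≈ 0); BDM is off by 55.3 km.

BDM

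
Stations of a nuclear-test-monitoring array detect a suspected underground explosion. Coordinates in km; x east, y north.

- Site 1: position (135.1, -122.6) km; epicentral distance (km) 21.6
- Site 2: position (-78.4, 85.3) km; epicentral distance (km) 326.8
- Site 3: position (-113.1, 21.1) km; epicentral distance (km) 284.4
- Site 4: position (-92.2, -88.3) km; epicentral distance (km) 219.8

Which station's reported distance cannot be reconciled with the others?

Site 2

Solve using three stations at a time. Using Site 1, Site 3, Site 4 (subtract circle equations pairwise → linear system) gives (x, y) ≈ (121.5, -139.6).
Distances from that point to each station vs reported:
  Site 1: calculated 21.8 vs reported 21.6 → residual 0.2 km
  Site 2: calculated 300.9 vs reported 326.8 → residual 25.9 km
  Site 3: calculated 284.4 vs reported 284.4 → residual 0.0 km
  Site 4: calculated 219.8 vs reported 219.8 → residual 0.0 km
Site 1, Site 3, Site 4 are mutually consistent (residuals ≈ 0); Site 2 is off by 25.9 km.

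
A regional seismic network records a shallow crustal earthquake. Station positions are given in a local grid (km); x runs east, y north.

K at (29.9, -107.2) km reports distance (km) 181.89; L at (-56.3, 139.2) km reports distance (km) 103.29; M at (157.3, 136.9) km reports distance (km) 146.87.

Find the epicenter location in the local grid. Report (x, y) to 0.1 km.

24.3 km east, 74.6 km north

Circle about each station: (x − 29.9)² + (y + 107.2)² = 181.89²; (x + 56.3)² + (y − 139.2)² = 103.29²; (x − 157.3)² + (y − 136.9)² = 146.87².
Subtracting pairs of circle equations eliminates x²+y² and gives linear equations (the radical axes):
-172.4 x + 492.8 y = 32575.63
254.8 x + 488.2 y = 42612.23
Solving the 2×2 system: x ≈ 24.3, y ≈ 74.6 km.
Check against K (with the unrounded x, y): √((x − 29.9)²+(y + 107.2)²) = 181.89 ≈ 181.89 km. ✓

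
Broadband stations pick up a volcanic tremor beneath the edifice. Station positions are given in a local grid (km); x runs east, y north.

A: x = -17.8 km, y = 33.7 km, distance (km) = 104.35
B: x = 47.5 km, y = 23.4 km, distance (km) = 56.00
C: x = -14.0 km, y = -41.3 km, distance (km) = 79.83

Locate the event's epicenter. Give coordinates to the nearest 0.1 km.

Circle about each station: (x + 17.8)² + (y − 33.7)² = 104.35²; (x − 47.5)² + (y − 23.4)² = 56.00²; (x + 14.0)² + (y + 41.3)² = 79.83².
Subtracting the A equation from the B and C equations removes the quadratic terms:
130.6 x − 20.6 y = 9104.20
7.6 x − 150.0 y = 4965.25
Solving the 2×2 system: x ≈ 65.0, y ≈ -29.8 km.
Check against A (with the unrounded x, y): √((x + 17.8)²+(y − 33.7)²) = 104.36 ≈ 104.35 km. ✓

(65.0, -29.8)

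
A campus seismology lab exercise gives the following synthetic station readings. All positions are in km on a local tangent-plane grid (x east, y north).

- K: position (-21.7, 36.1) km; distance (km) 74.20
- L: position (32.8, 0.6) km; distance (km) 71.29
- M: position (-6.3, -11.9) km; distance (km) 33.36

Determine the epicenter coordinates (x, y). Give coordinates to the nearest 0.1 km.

(-27.2, -37.9)

Circle about each station: (x + 21.7)² + (y − 36.1)² = 74.20²; (x − 32.8)² + (y − 0.6)² = 71.29²; (x + 6.3)² + (y + 11.9)² = 33.36².
Subtracting pairs of circle equations eliminates x²+y² and gives linear equations (the radical axes):
109.0 x − 71.0 y = -274.52
30.8 x − 96.0 y = 2799.95
Solving the 2×2 system: x ≈ -27.2, y ≈ -37.9 km.
Check against K (with the unrounded x, y): √((x + 21.7)²+(y − 36.1)²) = 74.20 ≈ 74.20 km. ✓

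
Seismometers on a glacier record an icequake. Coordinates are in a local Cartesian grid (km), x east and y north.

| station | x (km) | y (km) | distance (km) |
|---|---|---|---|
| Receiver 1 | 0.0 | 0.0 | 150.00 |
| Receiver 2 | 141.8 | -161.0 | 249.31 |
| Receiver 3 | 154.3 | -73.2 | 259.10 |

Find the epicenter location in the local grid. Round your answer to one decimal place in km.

-102.2 km east, -109.8 km north

Circle about each station: x² + y² = 150.00²; (x − 141.8)² + (y + 161.0)² = 249.31²; (x − 154.3)² + (y + 73.2)² = 259.10².
Subtracting pairs of circle equations eliminates x²+y² and gives linear equations (the radical axes):
283.6 x − 322.0 y = 6372.76
308.6 x − 146.4 y = -15466.08
Solving the 2×2 system: x ≈ -102.2, y ≈ -109.8 km.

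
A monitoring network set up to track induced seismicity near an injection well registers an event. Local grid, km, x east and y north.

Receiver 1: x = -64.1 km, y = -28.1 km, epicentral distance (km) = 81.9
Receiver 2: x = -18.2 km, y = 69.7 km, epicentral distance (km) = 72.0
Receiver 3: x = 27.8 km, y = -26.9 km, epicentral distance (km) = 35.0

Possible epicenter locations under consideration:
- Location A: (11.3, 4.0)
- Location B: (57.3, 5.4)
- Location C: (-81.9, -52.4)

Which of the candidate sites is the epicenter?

Location A

For each candidate, compare |candidate − station| to the reported distance:
Location A: residuals Receiver 1 0.0, Receiver 2 0.0, Receiver 3 0.0 → max 0.0 km
Location B: residuals Receiver 1 44.0, Receiver 2 27.2, Receiver 3 8.7 → max 44.0 km
Location C: residuals Receiver 1 51.8, Receiver 2 65.7, Receiver 3 77.6 → max 77.6 km
Only Location A has all residuals ≈ 0.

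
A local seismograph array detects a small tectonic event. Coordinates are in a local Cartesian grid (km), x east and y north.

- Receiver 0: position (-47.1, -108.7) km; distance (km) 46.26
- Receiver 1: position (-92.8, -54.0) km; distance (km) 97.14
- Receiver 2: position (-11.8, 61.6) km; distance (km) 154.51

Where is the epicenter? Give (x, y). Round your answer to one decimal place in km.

Circle about each station: (x + 47.1)² + (y + 108.7)² = 46.26²; (x + 92.8)² + (y + 54.0)² = 97.14²; (x + 11.8)² + (y − 61.6)² = 154.51².
Subtracting the Receiver 0 equation from the Receiver 1 and Receiver 2 equations removes the quadratic terms:
-91.4 x + 109.4 y = -9802.45
70.6 x + 340.6 y = -31833.65
Solving the 2×2 system: x ≈ -3.7, y ≈ -92.7 km.

-3.7 km east, -92.7 km north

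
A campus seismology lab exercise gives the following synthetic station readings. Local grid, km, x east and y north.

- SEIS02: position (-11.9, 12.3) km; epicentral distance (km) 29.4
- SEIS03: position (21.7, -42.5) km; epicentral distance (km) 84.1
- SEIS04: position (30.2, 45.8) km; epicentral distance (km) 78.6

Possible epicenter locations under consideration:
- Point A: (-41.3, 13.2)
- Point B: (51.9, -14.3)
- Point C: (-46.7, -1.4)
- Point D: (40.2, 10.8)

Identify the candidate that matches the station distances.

Point A

For each candidate, compare |candidate − station| to the reported distance:
Point A: residuals SEIS02 0.0, SEIS03 0.0, SEIS04 0.0 → max 0.0 km
Point B: residuals SEIS02 39.7, SEIS03 42.8, SEIS04 14.7 → max 42.8 km
Point C: residuals SEIS02 8.0, SEIS03 4.3, SEIS04 11.6 → max 11.6 km
Point D: residuals SEIS02 22.7, SEIS03 27.7, SEIS04 42.2 → max 42.2 km
Only Point A has all residuals ≈ 0.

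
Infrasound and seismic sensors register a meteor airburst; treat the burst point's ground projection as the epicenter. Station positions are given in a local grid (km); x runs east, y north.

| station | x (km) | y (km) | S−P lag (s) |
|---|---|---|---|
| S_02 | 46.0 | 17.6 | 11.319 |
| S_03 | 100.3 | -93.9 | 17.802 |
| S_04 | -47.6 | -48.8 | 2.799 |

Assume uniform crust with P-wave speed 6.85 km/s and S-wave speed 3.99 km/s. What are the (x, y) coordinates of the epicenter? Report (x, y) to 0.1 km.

Distance from S−P lag: d = Δt · v_P v_S / (v_P − v_S) = Δt · (6.85·3.99)/(6.85−3.99) ≈ 9.5565·Δt.
So d_S_02 = 108.17, d_S_03 = 170.12, d_S_04 = 26.75 km.
Circle about each station: (x − 46.0)² + (y − 17.6)² = 108.17²; (x − 100.3)² + (y + 93.9)² = 170.12²; (x + 47.6)² + (y + 48.8)² = 26.75².
Subtracting the S_02 equation from the S_03 and S_04 equations removes the quadratic terms:
108.6 x − 223.0 y = -788.53
-187.2 x − 132.8 y = 13206.63
Solving the 2×2 system: x ≈ -54.3, y ≈ -22.9 km.

-54.3 km east, -22.9 km north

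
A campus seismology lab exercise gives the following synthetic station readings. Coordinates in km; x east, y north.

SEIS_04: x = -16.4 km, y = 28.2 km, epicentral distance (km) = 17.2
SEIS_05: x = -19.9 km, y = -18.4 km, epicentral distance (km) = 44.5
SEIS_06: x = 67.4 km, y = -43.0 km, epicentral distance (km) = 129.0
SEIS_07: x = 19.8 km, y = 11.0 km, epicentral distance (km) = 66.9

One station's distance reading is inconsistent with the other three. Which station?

SEIS_04

Solve using three stations at a time. Using SEIS_05, SEIS_06, SEIS_07 (subtract circle equations pairwise → linear system) gives (x, y) ≈ (-46.8, 17.0).
Distances from that point to each station vs reported:
  SEIS_04: calculated 32.4 vs reported 17.2 → residual 15.2 km
  SEIS_05: calculated 44.4 vs reported 44.5 → residual 0.1 km
  SEIS_06: calculated 129.0 vs reported 129.0 → residual 0.0 km
  SEIS_07: calculated 66.9 vs reported 66.9 → residual 0.0 km
SEIS_05, SEIS_06, SEIS_07 are mutually consistent (residuals ≈ 0); SEIS_04 is off by 15.2 km.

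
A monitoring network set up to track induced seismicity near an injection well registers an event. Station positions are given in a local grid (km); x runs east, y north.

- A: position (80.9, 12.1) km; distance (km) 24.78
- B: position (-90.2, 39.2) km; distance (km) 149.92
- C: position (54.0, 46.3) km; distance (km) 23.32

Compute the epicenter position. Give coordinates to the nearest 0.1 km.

58.9 km east, 23.5 km north

Circle about each station: (x − 80.9)² + (y − 12.1)² = 24.78²; (x + 90.2)² + (y − 39.2)² = 149.92²; (x − 54.0)² + (y − 46.3)² = 23.32².
Subtracting pairs of circle equations eliminates x²+y² and gives linear equations (the radical axes):
-342.2 x + 54.2 y = -18880.50
-53.8 x + 68.4 y = -1561.30
Solving the 2×2 system: x ≈ 58.9, y ≈ 23.5 km.
Check against A (with the unrounded x, y): √((x − 80.9)²+(y − 12.1)²) = 24.78 ≈ 24.78 km. ✓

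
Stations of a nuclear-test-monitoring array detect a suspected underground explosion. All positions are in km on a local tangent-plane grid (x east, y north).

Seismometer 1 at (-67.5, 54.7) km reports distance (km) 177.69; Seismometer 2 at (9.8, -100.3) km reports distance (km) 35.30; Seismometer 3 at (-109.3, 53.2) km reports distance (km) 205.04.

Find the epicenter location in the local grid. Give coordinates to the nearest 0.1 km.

41.8 km east, -85.4 km north

Circle about each station: (x + 67.5)² + (y − 54.7)² = 177.69²; (x − 9.8)² + (y + 100.3)² = 35.30²; (x + 109.3)² + (y − 53.2)² = 205.04².
Subtracting pairs of circle equations eliminates x²+y² and gives linear equations (the radical axes):
154.6 x − 310.0 y = 32935.44
-83.6 x − 3.0 y = -3239.28
Solving the 2×2 system: x ≈ 41.8, y ≈ -85.4 km.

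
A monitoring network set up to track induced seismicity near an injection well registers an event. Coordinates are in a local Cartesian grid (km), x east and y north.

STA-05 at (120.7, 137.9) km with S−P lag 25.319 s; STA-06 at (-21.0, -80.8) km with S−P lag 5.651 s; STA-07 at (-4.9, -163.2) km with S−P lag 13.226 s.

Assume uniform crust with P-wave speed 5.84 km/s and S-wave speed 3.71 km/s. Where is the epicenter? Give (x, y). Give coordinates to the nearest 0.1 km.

Distance from S−P lag: d = Δt · v_P v_S / (v_P − v_S) = Δt · (5.84·3.71)/(5.84−3.71) ≈ 10.1720·Δt.
So d_STA-05 = 257.55, d_STA-06 = 57.48, d_STA-07 = 134.54 km.
Circle about each station: (x − 120.7)² + (y − 137.9)² = 257.55²; (x + 21.0)² + (y + 80.8)² = 57.48²; (x + 4.9)² + (y + 163.2)² = 134.54².
Subtracting pairs of circle equations eliminates x²+y² and gives linear equations (the radical axes):
-283.4 x − 437.4 y = 36412.79
-251.2 x − 602.2 y = 41304.34
Solving the 2×2 system: x ≈ -63.5, y ≈ -42.1 km.

-63.5 km east, -42.1 km north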